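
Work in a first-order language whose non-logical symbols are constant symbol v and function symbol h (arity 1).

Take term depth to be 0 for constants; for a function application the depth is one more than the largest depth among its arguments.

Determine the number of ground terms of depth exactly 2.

1

Let N_k = |{terms of depth ≤ k}|. Then N_0 = 1 and N_k = 1 + N_{k-1} for k ≥ 1 (one summand per function symbol, arity giving the exponent).
N_0 = 1
N_1 = 1 + 1 = 2
N_2 = 1 + 2 = 3
Terms of depth exactly 2: N_2 − N_1 = 3 − 2 = 1.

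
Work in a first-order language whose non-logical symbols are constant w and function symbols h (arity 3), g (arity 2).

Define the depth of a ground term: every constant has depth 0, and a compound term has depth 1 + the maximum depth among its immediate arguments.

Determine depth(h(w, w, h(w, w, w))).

depth(h(w, w, w)) = 1 + max(0, 0, 0) = 1
depth(h(w, w, h(w, w, w))) = 1 + max(0, 0, 1) = 2

2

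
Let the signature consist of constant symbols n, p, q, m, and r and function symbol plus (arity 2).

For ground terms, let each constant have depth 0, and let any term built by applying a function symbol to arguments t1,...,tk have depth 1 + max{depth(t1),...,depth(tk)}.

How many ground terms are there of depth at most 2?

905

Let N_k count ground terms of depth at most k. Each non-constant term of depth ≤ k is some function symbol applied to depth-≤(k−1) arguments, giving N_k = 5 + N_{k-1}^2.
N_0 = 5
N_1 = 5 + 5^2 = 30
N_2 = 5 + 30^2 = 905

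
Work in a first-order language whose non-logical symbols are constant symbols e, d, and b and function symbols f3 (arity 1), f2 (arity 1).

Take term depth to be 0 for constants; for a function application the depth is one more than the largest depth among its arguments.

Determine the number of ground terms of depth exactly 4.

Let N_k = |{terms of depth ≤ k}|. Then N_0 = 3 and N_k = 3 + N_{k-1} + N_{k-1} for k ≥ 1 (one summand per function symbol, arity giving the exponent).
N_0 = 3
N_1 = 3 + 3 + 3 = 9
N_2 = 3 + 9 + 9 = 21
N_3 = 3 + 21 + 21 = 45
N_4 = 3 + 45 + 45 = 93
Terms of depth exactly 4: N_4 − N_3 = 93 − 45 = 48.

48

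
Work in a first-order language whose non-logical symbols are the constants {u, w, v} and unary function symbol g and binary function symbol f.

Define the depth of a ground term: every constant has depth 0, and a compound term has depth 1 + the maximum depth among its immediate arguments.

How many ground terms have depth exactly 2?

Write N_k for the number of ground terms of depth ≤ k. A term of depth ≤ k is either a constant or a function symbol applied to arguments of depth ≤ k−1, so N_k = 3 + N_{k-1} + N_{k-1}^2.
N_0 = 3
N_1 = 3 + 3 + 3^2 = 15
N_2 = 3 + 15 + 15^2 = 243
Terms of depth exactly 2: N_2 − N_1 = 243 − 15 = 228.

228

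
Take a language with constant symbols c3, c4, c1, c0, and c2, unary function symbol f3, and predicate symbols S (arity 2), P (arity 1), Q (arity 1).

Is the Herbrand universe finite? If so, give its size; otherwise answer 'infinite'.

infinite

The signature has at least one function symbol (f3, arity 1) and at least one constant (c3).
Iterating f3 gives infinitely many distinct ground terms: c3, f3(c3), f3(f3(c3)), ...
So the Herbrand universe is infinite.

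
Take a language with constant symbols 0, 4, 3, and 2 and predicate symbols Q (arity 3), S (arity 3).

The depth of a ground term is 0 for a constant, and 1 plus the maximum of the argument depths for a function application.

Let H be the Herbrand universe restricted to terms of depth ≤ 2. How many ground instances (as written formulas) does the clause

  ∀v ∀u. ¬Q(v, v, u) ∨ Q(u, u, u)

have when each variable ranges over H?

Ground terms of depth ≤ 2:
  With no function symbols every ground term is a constant, so there are exactly 4 ground terms at every depth bound.
  N_0 = 4
  N_1 = 4
  N_2 = 4
So there are 4 ground terms available for substitution.
There are 2 variables to instantiate (v, u), each occurring in at least one literal, so different choices give different ground instances.
Number of ground instances = 4^2 = 16.

16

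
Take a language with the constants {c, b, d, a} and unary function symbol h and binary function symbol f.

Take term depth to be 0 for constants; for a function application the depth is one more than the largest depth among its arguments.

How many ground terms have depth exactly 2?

Let N_k count ground terms of depth at most k. Each non-constant term of depth ≤ k is some function symbol applied to depth-≤(k−1) arguments, giving N_k = 4 + N_{k-1} + N_{k-1}^2.
N_0 = 4
N_1 = 4 + 4 + 4^2 = 24
N_2 = 4 + 24 + 24^2 = 604
Terms of depth exactly 2: N_2 − N_1 = 604 − 24 = 580.

580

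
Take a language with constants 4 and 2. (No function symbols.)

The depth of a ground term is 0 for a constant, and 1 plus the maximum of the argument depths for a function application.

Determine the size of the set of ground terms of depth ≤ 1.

With no function symbols every ground term is a constant, so there are exactly 2 ground terms at every depth bound.
N_0 = 2
N_1 = 2
Explicitly: 4, 2.

2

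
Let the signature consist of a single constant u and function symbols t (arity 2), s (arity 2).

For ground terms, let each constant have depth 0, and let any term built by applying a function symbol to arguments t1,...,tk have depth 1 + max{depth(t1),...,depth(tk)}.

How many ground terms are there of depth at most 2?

19

Count level by level. With function symbols t/2, s/2, the terms of depth ≤ k are the 1 constant together with each function applied to depth-≤(k−1) tuples, so N_k = 1 + N_{k-1}^2 + N_{k-1}^2.
N_0 = 1
N_1 = 1 + 1^2 + 1^2 = 3
N_2 = 1 + 3^2 + 3^2 = 19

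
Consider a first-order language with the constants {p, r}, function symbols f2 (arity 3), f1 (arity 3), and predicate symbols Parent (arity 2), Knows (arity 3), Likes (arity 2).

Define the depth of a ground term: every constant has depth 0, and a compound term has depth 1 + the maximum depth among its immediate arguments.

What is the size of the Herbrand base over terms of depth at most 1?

6480

First count ground terms of depth ≤ 1.
Let N_k count ground terms of depth at most k. Each non-constant term of depth ≤ k is some function symbol applied to depth-≤(k−1) arguments, giving N_k = 2 + N_{k-1}^3 + N_{k-1}^3.
N_0 = 2
N_1 = 2 + 2^3 + 2^3 = 18
So |H| = 18.
Each predicate of arity r yields |H|^r ground atoms (one per choice of an r-tuple from H):
  Parent: 18^2 = 324;  Knows: 18^3 = 5832;  Likes: 18^2 = 324
Total ground atoms: 324 + 5832 + 324 = 6480.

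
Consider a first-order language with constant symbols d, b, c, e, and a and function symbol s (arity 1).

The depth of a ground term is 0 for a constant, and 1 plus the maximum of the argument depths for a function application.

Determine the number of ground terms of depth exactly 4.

5

Let N_k count ground terms of depth at most k. Each non-constant term of depth ≤ k is some function symbol applied to depth-≤(k−1) arguments, giving N_k = 5 + N_{k-1}.
N_0 = 5
N_1 = 5 + 5 = 10
N_2 = 5 + 10 = 15
N_3 = 5 + 15 = 20
N_4 = 5 + 20 = 25
Terms of depth exactly 4: N_4 − N_3 = 25 − 20 = 5.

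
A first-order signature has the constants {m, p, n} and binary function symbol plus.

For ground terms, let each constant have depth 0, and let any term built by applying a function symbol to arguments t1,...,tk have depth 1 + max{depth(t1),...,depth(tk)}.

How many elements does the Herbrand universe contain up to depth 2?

If N_k denotes the number of depth-≤k ground terms, the 3 constants give N_0 = 3, and each function symbol of arity r contributes N_{k-1}^r new terms at level k: N_k = 3 + N_{k-1}^2.
N_0 = 3
N_1 = 3 + 3^2 = 12
N_2 = 3 + 12^2 = 147

147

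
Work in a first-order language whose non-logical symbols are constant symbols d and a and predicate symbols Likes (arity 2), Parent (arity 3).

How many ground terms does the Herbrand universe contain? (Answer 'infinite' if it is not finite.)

2

There are no function symbols, so every ground term is one of the 2 constants.
The Herbrand universe is {d, a}, which is finite with 2 elements.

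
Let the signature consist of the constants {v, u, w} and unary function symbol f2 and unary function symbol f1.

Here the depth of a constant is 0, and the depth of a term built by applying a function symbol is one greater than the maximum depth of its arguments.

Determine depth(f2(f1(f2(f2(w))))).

4

depth(f2(w)) = 1 + depth(w) = 1 + 0 = 1
depth(f2(f2(w))) = 1 + depth(f2(w)) = 1 + 1 = 2
depth(f1(f2(f2(w)))) = 1 + depth(f2(f2(w))) = 1 + 2 = 3
depth(f2(f1(f2(f2(w))))) = 1 + depth(f1(f2(f2(w)))) = 1 + 3 = 4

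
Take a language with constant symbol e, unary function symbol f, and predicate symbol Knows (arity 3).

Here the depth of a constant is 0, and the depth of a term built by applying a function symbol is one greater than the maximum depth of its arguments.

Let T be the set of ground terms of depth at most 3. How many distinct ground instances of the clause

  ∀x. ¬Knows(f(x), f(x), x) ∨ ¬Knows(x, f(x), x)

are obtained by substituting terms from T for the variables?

Ground terms of depth ≤ 3:
  Let N_k count ground terms of depth at most k. Each non-constant term of depth ≤ k is some function symbol applied to depth-≤(k−1) arguments, giving N_k = 1 + N_{k-1}.
  N_0 = 1
  N_1 = 1 + 1 = 2
  N_2 = 1 + 2 = 3
  N_3 = 1 + 3 = 4
  Explicitly: e, f(e), f(f(e)), f(f(f(e))).
So there are 4 ground terms available for substitution.
The clause has 1 distinct variable (x), which appears in the body. In the free term algebra distinct substitutions yield syntactically distinct ground instances.
Number of ground instances = 4.

4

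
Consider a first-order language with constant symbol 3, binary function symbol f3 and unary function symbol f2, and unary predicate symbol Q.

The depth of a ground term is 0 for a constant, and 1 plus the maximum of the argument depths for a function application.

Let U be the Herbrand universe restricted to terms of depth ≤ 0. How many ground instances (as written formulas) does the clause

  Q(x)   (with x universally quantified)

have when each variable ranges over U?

1

Ground terms of depth ≤ 0:
  Let N_k = |{terms of depth ≤ k}|. Then N_0 = 1 and N_k = 1 + N_{k-1}^2 + N_{k-1} for k ≥ 1 (one summand per function symbol, arity giving the exponent).
  N_0 = 1
So there is exactly 1 ground term available for substitution.
The clause has 1 distinct variable (x), which appears in the body. In the free term algebra distinct substitutions yield syntactically distinct ground instances.
Number of ground instances = 1.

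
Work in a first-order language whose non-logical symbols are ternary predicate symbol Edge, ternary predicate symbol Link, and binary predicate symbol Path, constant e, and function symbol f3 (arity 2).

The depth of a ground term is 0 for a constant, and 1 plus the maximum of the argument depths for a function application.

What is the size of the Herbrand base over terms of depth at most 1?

20

First count ground terms of depth ≤ 1.
Let N_k = |{terms of depth ≤ k}|. Then N_0 = 1 and N_k = 1 + N_{k-1}^2 for k ≥ 1 (one summand per function symbol, arity giving the exponent).
N_0 = 1
N_1 = 1 + 1^2 = 2
Explicitly: e, f3(e, e).
So |H| = 2.
For each predicate symbol, the number of ground atoms is |H| raised to its arity; summing:
  Edge: 2^3 = 8;  Link: 2^3 = 8;  Path: 2^2 = 4
Total ground atoms: 8 + 8 + 4 = 20.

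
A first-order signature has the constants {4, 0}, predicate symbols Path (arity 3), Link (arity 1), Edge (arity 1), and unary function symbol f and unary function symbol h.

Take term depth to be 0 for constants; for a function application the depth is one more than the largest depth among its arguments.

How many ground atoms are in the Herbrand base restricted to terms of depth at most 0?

First count ground terms of depth ≤ 0.
Write N_k for the number of ground terms of depth ≤ k. A term of depth ≤ k is either a constant or a function symbol applied to arguments of depth ≤ k−1, so N_k = 2 + N_{k-1} + N_{k-1}.
N_0 = 2
So |H| = 2.
Each predicate of arity r yields |H|^r ground atoms (one per choice of an r-tuple from H):
  Path: 2^3 = 8;  Link: 2;  Edge: 2
Total ground atoms: 8 + 2 + 2 = 12.

12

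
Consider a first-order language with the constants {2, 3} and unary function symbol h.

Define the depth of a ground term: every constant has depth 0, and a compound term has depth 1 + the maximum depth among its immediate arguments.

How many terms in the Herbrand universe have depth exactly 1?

Count level by level. With function symbols h/1, the terms of depth ≤ k are the 2 constants together with each function applied to depth-≤(k−1) tuples, so N_k = 2 + N_{k-1}.
N_0 = 2
N_1 = 2 + 2 = 4
Terms of depth exactly 1: N_1 − N_0 = 4 − 2 = 2.

2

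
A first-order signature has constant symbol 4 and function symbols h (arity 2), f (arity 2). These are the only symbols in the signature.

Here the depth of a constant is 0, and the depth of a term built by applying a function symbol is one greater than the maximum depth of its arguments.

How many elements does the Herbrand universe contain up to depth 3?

Count level by level. With function symbols h/2, f/2, the terms of depth ≤ k are the 1 constant together with each function applied to depth-≤(k−1) tuples, so N_k = 1 + N_{k-1}^2 + N_{k-1}^2.
N_0 = 1
N_1 = 1 + 1^2 + 1^2 = 3
N_2 = 1 + 3^2 + 3^2 = 19
N_3 = 1 + 19^2 + 19^2 = 723

723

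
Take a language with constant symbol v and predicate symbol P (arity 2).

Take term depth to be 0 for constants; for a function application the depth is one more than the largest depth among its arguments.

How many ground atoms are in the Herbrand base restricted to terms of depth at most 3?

First count ground terms of depth ≤ 3.
With no function symbols every ground term is a constant, so there is exactly 1 ground term at every depth bound.
N_0 = 1
N_1 = 1
N_2 = 1
N_3 = 1
So |H| = 1.
Each predicate of arity r yields |H|^r ground atoms (one per choice of an r-tuple from H):
  P: 1^2 = 1
Total ground atoms: 1.

1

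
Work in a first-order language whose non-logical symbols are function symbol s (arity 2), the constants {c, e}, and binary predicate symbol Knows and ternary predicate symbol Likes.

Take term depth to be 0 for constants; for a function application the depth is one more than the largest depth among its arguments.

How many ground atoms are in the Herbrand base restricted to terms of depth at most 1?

252

First count ground terms of depth ≤ 1.
Count level by level. With function symbols s/2, the terms of depth ≤ k are the 2 constants together with each function applied to depth-≤(k−1) tuples, so N_k = 2 + N_{k-1}^2.
N_0 = 2
N_1 = 2 + 2^2 = 6
Explicitly: c, e, s(c, c), s(c, e), s(e, c), s(e, e).
So |H| = 6.
A ground atom is a predicate applied to a tuple of terms from H, so the count is the sum over predicates of |H|^arity:
  Knows: 6^2 = 36;  Likes: 6^3 = 216
Total ground atoms: 36 + 216 = 252.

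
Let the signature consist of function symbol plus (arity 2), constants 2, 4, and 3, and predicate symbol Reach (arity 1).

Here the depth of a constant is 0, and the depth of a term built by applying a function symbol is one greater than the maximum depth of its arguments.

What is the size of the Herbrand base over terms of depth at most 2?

First count ground terms of depth ≤ 2.
Write N_k for the number of ground terms of depth ≤ k. A term of depth ≤ k is either a constant or a function symbol applied to arguments of depth ≤ k−1, so N_k = 3 + N_{k-1}^2.
N_0 = 3
N_1 = 3 + 3^2 = 12
N_2 = 3 + 12^2 = 147
So |H| = 147.
For each predicate symbol, the number of ground atoms is |H| raised to its arity; summing:
  Reach: 147
Total ground atoms: 147.

147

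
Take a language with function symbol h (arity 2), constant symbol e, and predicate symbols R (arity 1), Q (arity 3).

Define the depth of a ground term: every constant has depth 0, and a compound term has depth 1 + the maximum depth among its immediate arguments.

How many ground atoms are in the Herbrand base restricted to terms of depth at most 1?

10

First count ground terms of depth ≤ 1.
Write N_k for the number of ground terms of depth ≤ k. A term of depth ≤ k is either a constant or a function symbol applied to arguments of depth ≤ k−1, so N_k = 1 + N_{k-1}^2.
N_0 = 1
N_1 = 1 + 1^2 = 2
So |H| = 2.
Ground atoms are formed by filling each argument slot of a predicate with a term from H, so an r-ary predicate gives |H|^r atoms:
  R: 2;  Q: 2^3 = 8
Total ground atoms: 2 + 8 = 10.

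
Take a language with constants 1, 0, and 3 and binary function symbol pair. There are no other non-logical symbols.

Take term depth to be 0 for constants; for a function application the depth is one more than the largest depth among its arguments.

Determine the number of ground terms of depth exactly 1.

9

Let N_k = |{terms of depth ≤ k}|. Then N_0 = 3 and N_k = 3 + N_{k-1}^2 for k ≥ 1 (one summand per function symbol, arity giving the exponent).
N_0 = 3
N_1 = 3 + 3^2 = 12
Terms of depth exactly 1: N_1 − N_0 = 12 − 3 = 9.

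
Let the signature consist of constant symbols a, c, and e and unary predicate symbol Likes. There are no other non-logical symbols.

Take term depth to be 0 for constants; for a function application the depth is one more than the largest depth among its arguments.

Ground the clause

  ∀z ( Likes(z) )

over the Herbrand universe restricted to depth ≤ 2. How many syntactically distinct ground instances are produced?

3

Ground terms of depth ≤ 2:
  With no function symbols every ground term is a constant, so there are exactly 3 ground terms at every depth bound.
  N_0 = 3
  N_1 = 3
  N_2 = 3
  Explicitly: a, c, e.
So there are 3 ground terms available for substitution.
The clause has 1 distinct variable (z), which appears in the body. In the free term algebra distinct substitutions yield syntactically distinct ground instances.
Number of ground instances = 3.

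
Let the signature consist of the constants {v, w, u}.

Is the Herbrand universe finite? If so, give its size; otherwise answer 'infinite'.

3

There are no function symbols, so every ground term is one of the 3 constants.
The Herbrand universe is {v, w, u}, which is finite with 3 elements.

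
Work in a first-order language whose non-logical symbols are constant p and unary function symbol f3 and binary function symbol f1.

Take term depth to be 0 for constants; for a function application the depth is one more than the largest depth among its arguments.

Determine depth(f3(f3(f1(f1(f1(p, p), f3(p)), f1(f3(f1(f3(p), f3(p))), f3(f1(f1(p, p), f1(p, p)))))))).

depth(f1(p, p)) = 1 + max(0, 0) = 1
depth(f3(p)) = 1 + depth(p) = 1 + 0 = 1
depth(f1(f1(p, p), f3(p))) = 1 + max(1, 1) = 2
depth(f1(f3(p), f3(p))) = 1 + max(1, 1) = 2
depth(f3(f1(f3(p), f3(p)))) = 1 + depth(f1(f3(p), f3(p))) = 1 + 2 = 3
depth(f1(f1(p, p), f1(p, p))) = 1 + max(1, 1) = 2
depth(f3(f1(f1(p, p), f1(p, p)))) = 1 + depth(f1(f1(p, p), f1(p, p))) = 1 + 2 = 3
depth(f1(f3(f1(f3(p), f3(p))), f3(f1(f1(p, p), f1(p, p))))) = 1 + max(3, 3) = 4
depth(f1(f1(f1(p, p), f3(p)), f1(f3(f1(f3(p), f3(p))), f3(f1(f1(p, p), f1(p, p)))))) = 1 + max(2, 4) = 5
depth(f3(f1(f1(f1(p, p), f3(p)), f1(f3(f1(f3(p), f3(p))), f3(f1(f1(p, p), f1(p, p))))))) = 1 + depth(f1(f1(f1(p, p), f3(p)), f1(f3(f1(f3(p), f3(p))), f3(f1(f1(p, p), f1(p, p)))))) = 1 + 5 = 6
depth(f3(f3(f1(f1(f1(p, p), f3(p)), f1(f3(f1(f3(p), f3(p))), f3(f1(f1(p, p), f1(p, p)))))))) = 1 + depth(f3(f1(f1(f1(p, p), f3(p)), f1(f3(f1(f3(p), f3(p))), f3(f1(f1(p, p), f1(p, p))))))) = 1 + 6 = 7

7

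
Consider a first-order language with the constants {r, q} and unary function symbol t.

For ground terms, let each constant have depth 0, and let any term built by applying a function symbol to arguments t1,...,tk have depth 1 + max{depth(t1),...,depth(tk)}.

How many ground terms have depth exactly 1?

2

If N_k denotes the number of depth-≤k ground terms, the 2 constants give N_0 = 2, and each function symbol of arity r contributes N_{k-1}^r new terms at level k: N_k = 2 + N_{k-1}.
N_0 = 2
N_1 = 2 + 2 = 4
Terms of depth exactly 1: N_1 − N_0 = 4 − 2 = 2.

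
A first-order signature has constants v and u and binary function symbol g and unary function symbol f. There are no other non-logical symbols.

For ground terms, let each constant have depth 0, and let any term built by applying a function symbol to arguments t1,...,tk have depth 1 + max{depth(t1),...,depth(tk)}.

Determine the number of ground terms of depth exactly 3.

5478

Write N_k for the number of ground terms of depth ≤ k. A term of depth ≤ k is either a constant or a function symbol applied to arguments of depth ≤ k−1, so N_k = 2 + N_{k-1}^2 + N_{k-1}.
N_0 = 2
N_1 = 2 + 2^2 + 2 = 8
N_2 = 2 + 8^2 + 8 = 74
N_3 = 2 + 74^2 + 74 = 5552
Terms of depth exactly 3: N_3 − N_2 = 5552 − 74 = 5478.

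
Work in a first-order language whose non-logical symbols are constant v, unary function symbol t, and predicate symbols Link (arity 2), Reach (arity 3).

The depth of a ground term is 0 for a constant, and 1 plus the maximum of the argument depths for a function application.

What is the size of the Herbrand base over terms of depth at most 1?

12

First count ground terms of depth ≤ 1.
Let N_k count ground terms of depth at most k. Each non-constant term of depth ≤ k is some function symbol applied to depth-≤(k−1) arguments, giving N_k = 1 + N_{k-1}.
N_0 = 1
N_1 = 1 + 1 = 2
So |H| = 2.
Ground atoms are formed by filling each argument slot of a predicate with a term from H, so an r-ary predicate gives |H|^r atoms:
  Link: 2^2 = 4;  Reach: 2^3 = 8
Total ground atoms: 4 + 8 = 12.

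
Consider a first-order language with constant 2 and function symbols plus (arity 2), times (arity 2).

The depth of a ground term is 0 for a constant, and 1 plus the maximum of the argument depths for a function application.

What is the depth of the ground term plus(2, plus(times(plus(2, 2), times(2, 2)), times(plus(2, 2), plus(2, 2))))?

4

depth(plus(2, 2)) = 1 + max(0, 0) = 1
depth(times(2, 2)) = 1 + max(0, 0) = 1
depth(times(plus(2, 2), times(2, 2))) = 1 + max(1, 1) = 2
depth(times(plus(2, 2), plus(2, 2))) = 1 + max(1, 1) = 2
depth(plus(times(plus(2, 2), times(2, 2)), times(plus(2, 2), plus(2, 2)))) = 1 + max(2, 2) = 3
depth(plus(2, plus(times(plus(2, 2), times(2, 2)), times(plus(2, 2), plus(2, 2))))) = 1 + max(0, 3) = 4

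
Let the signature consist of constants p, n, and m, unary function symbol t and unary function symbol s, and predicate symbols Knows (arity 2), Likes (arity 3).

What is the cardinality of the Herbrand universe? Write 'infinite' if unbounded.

infinite

The signature has at least one function symbol (t, arity 1) and at least one constant (p).
Iterating t gives infinitely many distinct ground terms: p, t(p), t(t(p)), ...
So the Herbrand universe is infinite.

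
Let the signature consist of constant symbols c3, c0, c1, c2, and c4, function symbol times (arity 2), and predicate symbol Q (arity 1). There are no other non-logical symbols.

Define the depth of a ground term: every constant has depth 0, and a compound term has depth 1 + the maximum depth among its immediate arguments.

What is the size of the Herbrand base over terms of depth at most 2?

905

First count ground terms of depth ≤ 2.
If N_k denotes the number of depth-≤k ground terms, the 5 constants give N_0 = 5, and each function symbol of arity r contributes N_{k-1}^r new terms at level k: N_k = 5 + N_{k-1}^2.
N_0 = 5
N_1 = 5 + 5^2 = 30
N_2 = 5 + 30^2 = 905
So |H| = 905.
Ground atoms are formed by filling each argument slot of a predicate with a term from H, so an r-ary predicate gives |H|^r atoms:
  Q: 905
Total ground atoms: 905.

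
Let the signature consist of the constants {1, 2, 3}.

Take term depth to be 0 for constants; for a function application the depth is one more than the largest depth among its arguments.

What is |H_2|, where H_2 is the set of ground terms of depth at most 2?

With no function symbols every ground term is a constant, so there are exactly 3 ground terms at every depth bound.
N_0 = 3
N_1 = 3
N_2 = 3
Explicitly: 1, 2, 3.

3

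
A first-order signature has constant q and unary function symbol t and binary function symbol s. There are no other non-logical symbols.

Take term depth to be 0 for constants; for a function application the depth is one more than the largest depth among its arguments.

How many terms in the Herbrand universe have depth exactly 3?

170

Let N_k = |{terms of depth ≤ k}|. Then N_0 = 1 and N_k = 1 + N_{k-1} + N_{k-1}^2 for k ≥ 1 (one summand per function symbol, arity giving the exponent).
N_0 = 1
N_1 = 1 + 1 + 1^2 = 3
N_2 = 1 + 3 + 3^2 = 13
N_3 = 1 + 13 + 13^2 = 183
Terms of depth exactly 3: N_3 − N_2 = 183 − 13 = 170.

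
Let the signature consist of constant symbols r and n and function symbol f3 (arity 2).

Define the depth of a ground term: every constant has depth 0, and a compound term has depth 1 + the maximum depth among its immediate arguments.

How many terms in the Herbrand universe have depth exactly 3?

Let N_k count ground terms of depth at most k. Each non-constant term of depth ≤ k is some function symbol applied to depth-≤(k−1) arguments, giving N_k = 2 + N_{k-1}^2.
N_0 = 2
N_1 = 2 + 2^2 = 6
N_2 = 2 + 6^2 = 38
N_3 = 2 + 38^2 = 1446
Terms of depth exactly 3: N_3 − N_2 = 1446 − 38 = 1408.

1408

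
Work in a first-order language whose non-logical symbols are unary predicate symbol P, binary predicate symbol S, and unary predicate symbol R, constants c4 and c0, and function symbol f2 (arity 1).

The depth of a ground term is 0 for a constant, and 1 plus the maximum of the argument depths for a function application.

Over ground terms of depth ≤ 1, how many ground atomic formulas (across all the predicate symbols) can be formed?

First count ground terms of depth ≤ 1.
Let N_k = |{terms of depth ≤ k}|. Then N_0 = 2 and N_k = 2 + N_{k-1} for k ≥ 1 (one summand per function symbol, arity giving the exponent).
N_0 = 2
N_1 = 2 + 2 = 4
Explicitly: c4, c0, f2(c4), f2(c0).
So |H| = 4.
Ground atoms are formed by filling each argument slot of a predicate with a term from H, so an r-ary predicate gives |H|^r atoms:
  P: 4;  S: 4^2 = 16;  R: 4
Total ground atoms: 4 + 16 + 4 = 24.

24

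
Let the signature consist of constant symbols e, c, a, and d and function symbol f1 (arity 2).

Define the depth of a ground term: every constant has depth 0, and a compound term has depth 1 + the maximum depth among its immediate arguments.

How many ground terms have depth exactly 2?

384

Let N_k count ground terms of depth at most k. Each non-constant term of depth ≤ k is some function symbol applied to depth-≤(k−1) arguments, giving N_k = 4 + N_{k-1}^2.
N_0 = 4
N_1 = 4 + 4^2 = 20
N_2 = 4 + 20^2 = 404
Terms of depth exactly 2: N_2 − N_1 = 404 − 20 = 384.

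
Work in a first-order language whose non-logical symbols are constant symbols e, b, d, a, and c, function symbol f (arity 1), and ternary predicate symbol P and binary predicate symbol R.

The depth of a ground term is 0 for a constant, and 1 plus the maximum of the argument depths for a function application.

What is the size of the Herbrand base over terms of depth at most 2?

First count ground terms of depth ≤ 2.
Count level by level. With function symbols f/1, the terms of depth ≤ k are the 5 constants together with each function applied to depth-≤(k−1) tuples, so N_k = 5 + N_{k-1}.
N_0 = 5
N_1 = 5 + 5 = 10
N_2 = 5 + 10 = 15
So |H| = 15.
Each predicate of arity r yields |H|^r ground atoms (one per choice of an r-tuple from H):
  P: 15^3 = 3375;  R: 15^2 = 225
Total ground atoms: 3375 + 225 = 3600.

3600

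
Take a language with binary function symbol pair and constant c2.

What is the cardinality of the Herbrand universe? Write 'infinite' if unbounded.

infinite

The signature has at least one function symbol (pair, arity 2) and at least one constant (c2).
Iterating pair gives infinitely many distinct ground terms: c2, pair(c2, c2), pair(pair(c2, c2), pair(c2, c2)), ...
So the Herbrand universe is infinite.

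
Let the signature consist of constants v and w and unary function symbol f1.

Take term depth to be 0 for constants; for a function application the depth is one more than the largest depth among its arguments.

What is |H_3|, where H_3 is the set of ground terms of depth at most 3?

8

Write N_k for the number of ground terms of depth ≤ k. A term of depth ≤ k is either a constant or a function symbol applied to arguments of depth ≤ k−1, so N_k = 2 + N_{k-1}.
N_0 = 2
N_1 = 2 + 2 = 4
N_2 = 2 + 4 = 6
N_3 = 2 + 6 = 8
Explicitly: v, w, f1(v), f1(w), f1(f1(v)), f1(f1(w)), f1(f1(f1(v))), f1(f1(f1(w))).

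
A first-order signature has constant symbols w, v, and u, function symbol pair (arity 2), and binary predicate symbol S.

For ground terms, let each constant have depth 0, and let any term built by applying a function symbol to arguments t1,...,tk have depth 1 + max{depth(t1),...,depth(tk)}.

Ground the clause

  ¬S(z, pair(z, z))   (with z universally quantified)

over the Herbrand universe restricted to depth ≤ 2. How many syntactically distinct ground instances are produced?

147

Ground terms of depth ≤ 2:
  Write N_k for the number of ground terms of depth ≤ k. A term of depth ≤ k is either a constant or a function symbol applied to arguments of depth ≤ k−1, so N_k = 3 + N_{k-1}^2.
  N_0 = 3
  N_1 = 3 + 3^2 = 12
  N_2 = 3 + 12^2 = 147
So there are 147 ground terms available for substitution.
There is 1 variable to instantiate (z),  occurring in at least one literal, so different choices give different ground instances.
Number of ground instances = 147.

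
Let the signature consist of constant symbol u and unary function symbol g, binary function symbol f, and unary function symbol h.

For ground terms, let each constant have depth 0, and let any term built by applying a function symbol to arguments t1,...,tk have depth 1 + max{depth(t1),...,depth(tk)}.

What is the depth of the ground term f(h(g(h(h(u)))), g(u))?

5

depth(h(u)) = 1 + depth(u) = 1 + 0 = 1
depth(h(h(u))) = 1 + depth(h(u)) = 1 + 1 = 2
depth(g(h(h(u)))) = 1 + depth(h(h(u))) = 1 + 2 = 3
depth(h(g(h(h(u))))) = 1 + depth(g(h(h(u)))) = 1 + 3 = 4
depth(g(u)) = 1 + depth(u) = 1 + 0 = 1
depth(f(h(g(h(h(u)))), g(u))) = 1 + max(4, 1) = 5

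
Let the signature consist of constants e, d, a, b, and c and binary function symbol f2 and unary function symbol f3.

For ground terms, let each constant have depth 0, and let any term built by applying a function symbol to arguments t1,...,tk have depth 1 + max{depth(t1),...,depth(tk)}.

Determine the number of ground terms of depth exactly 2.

1230

Write N_k for the number of ground terms of depth ≤ k. A term of depth ≤ k is either a constant or a function symbol applied to arguments of depth ≤ k−1, so N_k = 5 + N_{k-1}^2 + N_{k-1}.
N_0 = 5
N_1 = 5 + 5^2 + 5 = 35
N_2 = 5 + 35^2 + 35 = 1265
Terms of depth exactly 2: N_2 − N_1 = 1265 − 35 = 1230.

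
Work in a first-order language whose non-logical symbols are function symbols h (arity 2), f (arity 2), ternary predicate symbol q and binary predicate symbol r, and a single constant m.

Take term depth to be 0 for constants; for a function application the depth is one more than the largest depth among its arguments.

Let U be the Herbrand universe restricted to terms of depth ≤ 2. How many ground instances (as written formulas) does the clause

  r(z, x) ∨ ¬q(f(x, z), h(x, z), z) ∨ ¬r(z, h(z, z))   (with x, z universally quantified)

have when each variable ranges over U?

361

Ground terms of depth ≤ 2:
  Count level by level. With function symbols h/2, f/2, the terms of depth ≤ k are the 1 constant together with each function applied to depth-≤(k−1) tuples, so N_k = 1 + N_{k-1}^2 + N_{k-1}^2.
  N_0 = 1
  N_1 = 1 + 1^2 + 1^2 = 3
  N_2 = 1 + 3^2 + 3^2 = 19
So there are 19 ground terms available for substitution.
Each of x, z ranges independently over the available ground terms, and distinct assignments produce distinct instances.
Number of ground instances = 19^2 = 361.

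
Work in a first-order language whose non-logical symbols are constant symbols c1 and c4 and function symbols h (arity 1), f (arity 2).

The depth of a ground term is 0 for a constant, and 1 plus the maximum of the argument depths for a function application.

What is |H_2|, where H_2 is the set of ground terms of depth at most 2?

74

Count level by level. With function symbols h/1, f/2, the terms of depth ≤ k are the 2 constants together with each function applied to depth-≤(k−1) tuples, so N_k = 2 + N_{k-1} + N_{k-1}^2.
N_0 = 2
N_1 = 2 + 2 + 2^2 = 8
N_2 = 2 + 8 + 8^2 = 74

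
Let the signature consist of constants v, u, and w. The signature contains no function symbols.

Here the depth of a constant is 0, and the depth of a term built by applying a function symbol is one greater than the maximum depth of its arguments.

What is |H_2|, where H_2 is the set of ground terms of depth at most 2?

With no function symbols every ground term is a constant, so there are exactly 3 ground terms at every depth bound.
N_0 = 3
N_1 = 3
N_2 = 3
Explicitly: v, u, w.

3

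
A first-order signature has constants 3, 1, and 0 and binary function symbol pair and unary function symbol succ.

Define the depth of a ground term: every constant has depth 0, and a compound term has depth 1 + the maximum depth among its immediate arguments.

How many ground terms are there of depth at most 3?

Count level by level. With function symbols pair/2, succ/1, the terms of depth ≤ k are the 3 constants together with each function applied to depth-≤(k−1) tuples, so N_k = 3 + N_{k-1}^2 + N_{k-1}.
N_0 = 3
N_1 = 3 + 3^2 + 3 = 15
N_2 = 3 + 15^2 + 15 = 243
N_3 = 3 + 243^2 + 243 = 59295

59295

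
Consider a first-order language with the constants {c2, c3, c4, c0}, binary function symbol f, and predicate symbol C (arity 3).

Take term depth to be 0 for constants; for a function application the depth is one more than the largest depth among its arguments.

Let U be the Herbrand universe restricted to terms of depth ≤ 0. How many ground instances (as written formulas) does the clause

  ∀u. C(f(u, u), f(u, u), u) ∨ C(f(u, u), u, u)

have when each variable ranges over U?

Ground terms of depth ≤ 0:
  Write N_k for the number of ground terms of depth ≤ k. A term of depth ≤ k is either a constant or a function symbol applied to arguments of depth ≤ k−1, so N_k = 4 + N_{k-1}^2.
  N_0 = 4
So there are 4 ground terms available for substitution.
The variable u ranges independently over the available ground terms, and distinct assignments produce distinct instances.
Number of ground instances = 4.

4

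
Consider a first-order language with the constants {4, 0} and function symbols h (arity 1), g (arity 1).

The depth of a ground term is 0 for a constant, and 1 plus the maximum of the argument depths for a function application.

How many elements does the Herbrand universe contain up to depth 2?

14

Let N_k = |{terms of depth ≤ k}|. Then N_0 = 2 and N_k = 2 + N_{k-1} + N_{k-1} for k ≥ 1 (one summand per function symbol, arity giving the exponent).
N_0 = 2
N_1 = 2 + 2 + 2 = 6
N_2 = 2 + 6 + 6 = 14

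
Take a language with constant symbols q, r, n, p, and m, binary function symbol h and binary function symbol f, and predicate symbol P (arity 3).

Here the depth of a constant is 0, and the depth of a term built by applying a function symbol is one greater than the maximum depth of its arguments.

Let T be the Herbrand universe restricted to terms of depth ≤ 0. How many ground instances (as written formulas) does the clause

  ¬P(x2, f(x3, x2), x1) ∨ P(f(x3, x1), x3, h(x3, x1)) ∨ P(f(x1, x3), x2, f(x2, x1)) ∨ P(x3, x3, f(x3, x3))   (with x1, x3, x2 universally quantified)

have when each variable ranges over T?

125

Ground terms of depth ≤ 0:
  Write N_k for the number of ground terms of depth ≤ k. A term of depth ≤ k is either a constant or a function symbol applied to arguments of depth ≤ k−1, so N_k = 5 + N_{k-1}^2 + N_{k-1}^2.
  N_0 = 5
  Explicitly: q, r, n, p, m.
So there are 5 ground terms available for substitution.
There are 3 variables to instantiate (x1, x3, x2), each occurring in at least one literal, so different choices give different ground instances.
Number of ground instances = 5^3 = 125.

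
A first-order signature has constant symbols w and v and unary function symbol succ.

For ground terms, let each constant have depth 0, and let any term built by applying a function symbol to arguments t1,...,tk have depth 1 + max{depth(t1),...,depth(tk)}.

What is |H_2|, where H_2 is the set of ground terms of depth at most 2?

6

Write N_k for the number of ground terms of depth ≤ k. A term of depth ≤ k is either a constant or a function symbol applied to arguments of depth ≤ k−1, so N_k = 2 + N_{k-1}.
N_0 = 2
N_1 = 2 + 2 = 4
N_2 = 2 + 4 = 6
Explicitly: w, v, succ(w), succ(v), succ(succ(w)), succ(succ(v)).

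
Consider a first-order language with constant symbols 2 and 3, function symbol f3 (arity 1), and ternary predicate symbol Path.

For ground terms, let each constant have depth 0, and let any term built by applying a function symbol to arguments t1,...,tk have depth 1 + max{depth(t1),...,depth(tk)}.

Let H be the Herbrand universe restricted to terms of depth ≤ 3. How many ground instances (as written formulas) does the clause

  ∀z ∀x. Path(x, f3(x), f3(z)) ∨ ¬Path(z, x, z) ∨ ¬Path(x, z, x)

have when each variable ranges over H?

64

Ground terms of depth ≤ 3:
  Let N_k = |{terms of depth ≤ k}|. Then N_0 = 2 and N_k = 2 + N_{k-1} for k ≥ 1 (one summand per function symbol, arity giving the exponent).
  N_0 = 2
  N_1 = 2 + 2 = 4
  N_2 = 2 + 4 = 6
  N_3 = 2 + 6 = 8
So there are 8 ground terms available for substitution.
There are 2 variables to instantiate (z, x), each occurring in at least one literal, so different choices give different ground instances.
Number of ground instances = 8^2 = 64.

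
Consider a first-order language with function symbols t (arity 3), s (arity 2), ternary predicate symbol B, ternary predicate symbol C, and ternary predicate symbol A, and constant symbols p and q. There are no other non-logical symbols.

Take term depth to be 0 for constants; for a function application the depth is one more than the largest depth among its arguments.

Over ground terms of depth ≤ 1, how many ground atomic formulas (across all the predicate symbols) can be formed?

First count ground terms of depth ≤ 1.
Let N_k count ground terms of depth at most k. Each non-constant term of depth ≤ k is some function symbol applied to depth-≤(k−1) arguments, giving N_k = 2 + N_{k-1}^3 + N_{k-1}^2.
N_0 = 2
N_1 = 2 + 2^3 + 2^2 = 14
So |H| = 14.
Each predicate of arity r yields |H|^r ground atoms (one per choice of an r-tuple from H):
  B: 14^3 = 2744;  C: 14^3 = 2744;  A: 14^3 = 2744
Total ground atoms: 2744 + 2744 + 2744 = 8232.

8232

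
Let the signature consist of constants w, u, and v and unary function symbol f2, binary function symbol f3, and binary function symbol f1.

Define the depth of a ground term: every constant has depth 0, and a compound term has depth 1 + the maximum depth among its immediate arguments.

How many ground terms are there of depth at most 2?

Let N_k = |{terms of depth ≤ k}|. Then N_0 = 3 and N_k = 3 + N_{k-1} + N_{k-1}^2 + N_{k-1}^2 for k ≥ 1 (one summand per function symbol, arity giving the exponent).
N_0 = 3
N_1 = 3 + 3 + 3^2 + 3^2 = 24
N_2 = 3 + 24 + 24^2 + 24^2 = 1179

1179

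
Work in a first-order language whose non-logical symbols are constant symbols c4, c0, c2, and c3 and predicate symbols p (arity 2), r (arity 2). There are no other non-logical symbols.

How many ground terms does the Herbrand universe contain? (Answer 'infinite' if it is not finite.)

4

There are no function symbols, so every ground term is one of the 4 constants.
The Herbrand universe is {c4, c0, c2, c3}, which is finite with 4 elements.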